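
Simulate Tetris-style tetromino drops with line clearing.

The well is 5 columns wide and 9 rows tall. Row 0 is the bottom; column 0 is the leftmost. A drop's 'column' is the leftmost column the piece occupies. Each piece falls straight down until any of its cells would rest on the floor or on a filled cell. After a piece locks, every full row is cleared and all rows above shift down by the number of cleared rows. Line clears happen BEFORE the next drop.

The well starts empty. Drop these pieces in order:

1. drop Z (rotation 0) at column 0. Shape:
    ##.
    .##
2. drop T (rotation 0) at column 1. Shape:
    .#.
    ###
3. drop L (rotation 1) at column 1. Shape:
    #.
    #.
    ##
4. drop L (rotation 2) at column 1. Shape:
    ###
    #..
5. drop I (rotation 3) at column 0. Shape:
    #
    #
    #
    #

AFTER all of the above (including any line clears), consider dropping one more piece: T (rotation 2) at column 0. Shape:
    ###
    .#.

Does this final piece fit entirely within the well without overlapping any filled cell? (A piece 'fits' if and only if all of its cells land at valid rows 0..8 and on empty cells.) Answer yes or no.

Answer: no

Derivation:
Drop 1: Z rot0 at col 0 lands with bottom-row=0; cleared 0 line(s) (total 0); column heights now [2 2 1 0 0], max=2
Drop 2: T rot0 at col 1 lands with bottom-row=2; cleared 0 line(s) (total 0); column heights now [2 3 4 3 0], max=4
Drop 3: L rot1 at col 1 lands with bottom-row=4; cleared 0 line(s) (total 0); column heights now [2 7 5 3 0], max=7
Drop 4: L rot2 at col 1 lands with bottom-row=7; cleared 0 line(s) (total 0); column heights now [2 9 9 9 0], max=9
Drop 5: I rot3 at col 0 lands with bottom-row=2; cleared 0 line(s) (total 0); column heights now [6 9 9 9 0], max=9
Test piece T rot2 at col 0 (width 3): heights before test = [6 9 9 9 0]; fits = False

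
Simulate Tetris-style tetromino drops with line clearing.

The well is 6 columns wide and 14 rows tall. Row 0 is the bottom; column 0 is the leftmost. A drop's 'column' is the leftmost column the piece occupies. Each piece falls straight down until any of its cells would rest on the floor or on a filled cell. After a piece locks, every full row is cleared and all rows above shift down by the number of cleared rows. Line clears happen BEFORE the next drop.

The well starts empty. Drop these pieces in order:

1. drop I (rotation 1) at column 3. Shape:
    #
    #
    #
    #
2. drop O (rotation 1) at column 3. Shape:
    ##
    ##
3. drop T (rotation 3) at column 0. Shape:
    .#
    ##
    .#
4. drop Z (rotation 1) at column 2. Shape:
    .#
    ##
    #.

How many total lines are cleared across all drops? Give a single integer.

Answer: 0

Derivation:
Drop 1: I rot1 at col 3 lands with bottom-row=0; cleared 0 line(s) (total 0); column heights now [0 0 0 4 0 0], max=4
Drop 2: O rot1 at col 3 lands with bottom-row=4; cleared 0 line(s) (total 0); column heights now [0 0 0 6 6 0], max=6
Drop 3: T rot3 at col 0 lands with bottom-row=0; cleared 0 line(s) (total 0); column heights now [2 3 0 6 6 0], max=6
Drop 4: Z rot1 at col 2 lands with bottom-row=5; cleared 0 line(s) (total 0); column heights now [2 3 7 8 6 0], max=8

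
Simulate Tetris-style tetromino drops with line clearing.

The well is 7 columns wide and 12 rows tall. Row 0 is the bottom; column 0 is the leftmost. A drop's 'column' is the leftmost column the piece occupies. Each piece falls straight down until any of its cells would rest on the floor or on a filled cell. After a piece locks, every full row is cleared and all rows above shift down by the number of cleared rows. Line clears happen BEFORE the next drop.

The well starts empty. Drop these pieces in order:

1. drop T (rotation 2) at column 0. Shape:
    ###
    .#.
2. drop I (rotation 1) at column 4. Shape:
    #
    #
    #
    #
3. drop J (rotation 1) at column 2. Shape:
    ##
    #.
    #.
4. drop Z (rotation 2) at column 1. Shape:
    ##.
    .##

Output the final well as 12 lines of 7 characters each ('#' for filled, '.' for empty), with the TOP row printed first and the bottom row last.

Drop 1: T rot2 at col 0 lands with bottom-row=0; cleared 0 line(s) (total 0); column heights now [2 2 2 0 0 0 0], max=2
Drop 2: I rot1 at col 4 lands with bottom-row=0; cleared 0 line(s) (total 0); column heights now [2 2 2 0 4 0 0], max=4
Drop 3: J rot1 at col 2 lands with bottom-row=2; cleared 0 line(s) (total 0); column heights now [2 2 5 5 4 0 0], max=5
Drop 4: Z rot2 at col 1 lands with bottom-row=5; cleared 0 line(s) (total 0); column heights now [2 7 7 6 4 0 0], max=7

Answer: .......
.......
.......
.......
.......
.##....
..##...
..##...
..#.#..
..#.#..
###.#..
.#..#..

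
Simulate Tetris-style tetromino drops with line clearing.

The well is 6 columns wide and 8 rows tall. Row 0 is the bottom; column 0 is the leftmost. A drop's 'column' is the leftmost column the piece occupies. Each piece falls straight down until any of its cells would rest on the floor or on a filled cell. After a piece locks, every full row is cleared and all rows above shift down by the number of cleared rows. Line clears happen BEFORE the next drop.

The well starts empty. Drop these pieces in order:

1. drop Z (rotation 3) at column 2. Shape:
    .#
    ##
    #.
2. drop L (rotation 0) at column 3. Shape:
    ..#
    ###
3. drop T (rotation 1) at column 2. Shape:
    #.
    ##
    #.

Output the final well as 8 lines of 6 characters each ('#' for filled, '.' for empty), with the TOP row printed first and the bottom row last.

Drop 1: Z rot3 at col 2 lands with bottom-row=0; cleared 0 line(s) (total 0); column heights now [0 0 2 3 0 0], max=3
Drop 2: L rot0 at col 3 lands with bottom-row=3; cleared 0 line(s) (total 0); column heights now [0 0 2 4 4 5], max=5
Drop 3: T rot1 at col 2 lands with bottom-row=3; cleared 0 line(s) (total 0); column heights now [0 0 6 5 4 5], max=6

Answer: ......
......
..#...
..##.#
..####
...#..
..##..
..#...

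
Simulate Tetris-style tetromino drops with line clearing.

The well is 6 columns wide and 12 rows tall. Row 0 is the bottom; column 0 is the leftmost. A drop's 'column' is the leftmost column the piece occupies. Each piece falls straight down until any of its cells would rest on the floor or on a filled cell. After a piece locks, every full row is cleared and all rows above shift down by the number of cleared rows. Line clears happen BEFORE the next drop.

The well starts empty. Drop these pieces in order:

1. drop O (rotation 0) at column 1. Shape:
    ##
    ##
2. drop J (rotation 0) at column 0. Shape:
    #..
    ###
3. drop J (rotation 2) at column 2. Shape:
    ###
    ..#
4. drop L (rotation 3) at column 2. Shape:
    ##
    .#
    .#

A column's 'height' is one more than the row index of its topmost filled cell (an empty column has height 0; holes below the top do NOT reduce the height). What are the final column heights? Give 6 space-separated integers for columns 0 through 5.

Answer: 4 3 7 7 4 0

Derivation:
Drop 1: O rot0 at col 1 lands with bottom-row=0; cleared 0 line(s) (total 0); column heights now [0 2 2 0 0 0], max=2
Drop 2: J rot0 at col 0 lands with bottom-row=2; cleared 0 line(s) (total 0); column heights now [4 3 3 0 0 0], max=4
Drop 3: J rot2 at col 2 lands with bottom-row=2; cleared 0 line(s) (total 0); column heights now [4 3 4 4 4 0], max=4
Drop 4: L rot3 at col 2 lands with bottom-row=4; cleared 0 line(s) (total 0); column heights now [4 3 7 7 4 0], max=7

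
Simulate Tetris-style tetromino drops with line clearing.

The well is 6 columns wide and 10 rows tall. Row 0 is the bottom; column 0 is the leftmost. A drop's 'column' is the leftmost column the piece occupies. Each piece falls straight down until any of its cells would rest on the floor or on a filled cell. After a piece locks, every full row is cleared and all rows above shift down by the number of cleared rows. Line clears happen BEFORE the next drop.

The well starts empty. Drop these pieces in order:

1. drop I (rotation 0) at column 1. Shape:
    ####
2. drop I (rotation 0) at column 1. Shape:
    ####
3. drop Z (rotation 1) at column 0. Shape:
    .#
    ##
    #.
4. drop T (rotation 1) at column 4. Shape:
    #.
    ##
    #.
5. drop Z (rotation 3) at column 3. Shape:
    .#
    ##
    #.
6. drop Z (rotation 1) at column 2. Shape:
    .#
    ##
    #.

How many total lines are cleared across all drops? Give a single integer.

Drop 1: I rot0 at col 1 lands with bottom-row=0; cleared 0 line(s) (total 0); column heights now [0 1 1 1 1 0], max=1
Drop 2: I rot0 at col 1 lands with bottom-row=1; cleared 0 line(s) (total 0); column heights now [0 2 2 2 2 0], max=2
Drop 3: Z rot1 at col 0 lands with bottom-row=1; cleared 0 line(s) (total 0); column heights now [3 4 2 2 2 0], max=4
Drop 4: T rot1 at col 4 lands with bottom-row=2; cleared 0 line(s) (total 0); column heights now [3 4 2 2 5 4], max=5
Drop 5: Z rot3 at col 3 lands with bottom-row=4; cleared 0 line(s) (total 0); column heights now [3 4 2 6 7 4], max=7
Drop 6: Z rot1 at col 2 lands with bottom-row=5; cleared 0 line(s) (total 0); column heights now [3 4 7 8 7 4], max=8

Answer: 0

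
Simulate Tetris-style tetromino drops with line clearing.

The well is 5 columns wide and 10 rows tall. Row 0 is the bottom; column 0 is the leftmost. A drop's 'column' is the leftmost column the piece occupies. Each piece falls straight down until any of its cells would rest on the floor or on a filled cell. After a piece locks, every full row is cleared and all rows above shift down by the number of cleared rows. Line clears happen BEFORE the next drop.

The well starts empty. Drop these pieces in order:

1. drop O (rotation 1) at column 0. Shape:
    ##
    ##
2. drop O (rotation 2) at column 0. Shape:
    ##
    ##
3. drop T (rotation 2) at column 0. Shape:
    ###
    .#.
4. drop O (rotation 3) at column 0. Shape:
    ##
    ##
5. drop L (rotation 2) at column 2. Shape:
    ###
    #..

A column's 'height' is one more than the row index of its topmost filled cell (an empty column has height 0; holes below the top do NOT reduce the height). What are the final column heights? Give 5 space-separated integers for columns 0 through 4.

Answer: 7 7 7 0 0

Derivation:
Drop 1: O rot1 at col 0 lands with bottom-row=0; cleared 0 line(s) (total 0); column heights now [2 2 0 0 0], max=2
Drop 2: O rot2 at col 0 lands with bottom-row=2; cleared 0 line(s) (total 0); column heights now [4 4 0 0 0], max=4
Drop 3: T rot2 at col 0 lands with bottom-row=4; cleared 0 line(s) (total 0); column heights now [6 6 6 0 0], max=6
Drop 4: O rot3 at col 0 lands with bottom-row=6; cleared 0 line(s) (total 0); column heights now [8 8 6 0 0], max=8
Drop 5: L rot2 at col 2 lands with bottom-row=6; cleared 1 line(s) (total 1); column heights now [7 7 7 0 0], max=7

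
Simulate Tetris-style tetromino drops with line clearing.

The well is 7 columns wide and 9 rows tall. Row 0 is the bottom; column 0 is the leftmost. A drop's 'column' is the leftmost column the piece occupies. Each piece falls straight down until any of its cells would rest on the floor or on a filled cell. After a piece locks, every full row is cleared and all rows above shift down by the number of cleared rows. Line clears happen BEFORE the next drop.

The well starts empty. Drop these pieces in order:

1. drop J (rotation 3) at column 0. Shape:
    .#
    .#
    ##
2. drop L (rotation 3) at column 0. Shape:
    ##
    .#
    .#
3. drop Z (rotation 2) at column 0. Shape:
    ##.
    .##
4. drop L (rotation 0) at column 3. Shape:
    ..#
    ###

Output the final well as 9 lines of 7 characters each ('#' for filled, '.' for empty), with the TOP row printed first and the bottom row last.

Drop 1: J rot3 at col 0 lands with bottom-row=0; cleared 0 line(s) (total 0); column heights now [1 3 0 0 0 0 0], max=3
Drop 2: L rot3 at col 0 lands with bottom-row=3; cleared 0 line(s) (total 0); column heights now [6 6 0 0 0 0 0], max=6
Drop 3: Z rot2 at col 0 lands with bottom-row=6; cleared 0 line(s) (total 0); column heights now [8 8 7 0 0 0 0], max=8
Drop 4: L rot0 at col 3 lands with bottom-row=0; cleared 0 line(s) (total 0); column heights now [8 8 7 1 1 2 0], max=8

Answer: .......
##.....
.##....
##.....
.#.....
.#.....
.#.....
.#...#.
##.###.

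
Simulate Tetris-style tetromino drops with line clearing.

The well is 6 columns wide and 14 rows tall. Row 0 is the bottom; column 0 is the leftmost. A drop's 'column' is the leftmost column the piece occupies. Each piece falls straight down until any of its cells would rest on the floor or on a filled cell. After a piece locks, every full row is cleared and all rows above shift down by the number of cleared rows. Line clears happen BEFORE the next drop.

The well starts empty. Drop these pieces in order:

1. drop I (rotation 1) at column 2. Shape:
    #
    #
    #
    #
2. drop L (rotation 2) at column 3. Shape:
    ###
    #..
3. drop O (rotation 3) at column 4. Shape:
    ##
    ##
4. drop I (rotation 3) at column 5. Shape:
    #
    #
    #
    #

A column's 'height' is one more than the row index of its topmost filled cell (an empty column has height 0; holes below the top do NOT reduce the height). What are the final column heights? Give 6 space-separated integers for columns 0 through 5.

Drop 1: I rot1 at col 2 lands with bottom-row=0; cleared 0 line(s) (total 0); column heights now [0 0 4 0 0 0], max=4
Drop 2: L rot2 at col 3 lands with bottom-row=0; cleared 0 line(s) (total 0); column heights now [0 0 4 2 2 2], max=4
Drop 3: O rot3 at col 4 lands with bottom-row=2; cleared 0 line(s) (total 0); column heights now [0 0 4 2 4 4], max=4
Drop 4: I rot3 at col 5 lands with bottom-row=4; cleared 0 line(s) (total 0); column heights now [0 0 4 2 4 8], max=8

Answer: 0 0 4 2 4 8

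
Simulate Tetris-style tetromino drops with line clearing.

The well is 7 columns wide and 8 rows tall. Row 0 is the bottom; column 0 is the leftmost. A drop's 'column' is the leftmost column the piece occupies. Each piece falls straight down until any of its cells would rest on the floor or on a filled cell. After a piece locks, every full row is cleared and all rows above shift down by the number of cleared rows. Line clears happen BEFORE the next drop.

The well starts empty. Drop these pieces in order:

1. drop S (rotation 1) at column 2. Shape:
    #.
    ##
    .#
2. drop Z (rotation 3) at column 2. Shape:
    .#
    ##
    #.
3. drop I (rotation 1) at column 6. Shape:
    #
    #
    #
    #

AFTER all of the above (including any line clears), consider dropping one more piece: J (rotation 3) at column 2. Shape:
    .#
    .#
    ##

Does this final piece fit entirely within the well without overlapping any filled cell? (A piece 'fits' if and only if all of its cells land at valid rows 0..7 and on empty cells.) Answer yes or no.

Drop 1: S rot1 at col 2 lands with bottom-row=0; cleared 0 line(s) (total 0); column heights now [0 0 3 2 0 0 0], max=3
Drop 2: Z rot3 at col 2 lands with bottom-row=3; cleared 0 line(s) (total 0); column heights now [0 0 5 6 0 0 0], max=6
Drop 3: I rot1 at col 6 lands with bottom-row=0; cleared 0 line(s) (total 0); column heights now [0 0 5 6 0 0 4], max=6
Test piece J rot3 at col 2 (width 2): heights before test = [0 0 5 6 0 0 4]; fits = False

Answer: no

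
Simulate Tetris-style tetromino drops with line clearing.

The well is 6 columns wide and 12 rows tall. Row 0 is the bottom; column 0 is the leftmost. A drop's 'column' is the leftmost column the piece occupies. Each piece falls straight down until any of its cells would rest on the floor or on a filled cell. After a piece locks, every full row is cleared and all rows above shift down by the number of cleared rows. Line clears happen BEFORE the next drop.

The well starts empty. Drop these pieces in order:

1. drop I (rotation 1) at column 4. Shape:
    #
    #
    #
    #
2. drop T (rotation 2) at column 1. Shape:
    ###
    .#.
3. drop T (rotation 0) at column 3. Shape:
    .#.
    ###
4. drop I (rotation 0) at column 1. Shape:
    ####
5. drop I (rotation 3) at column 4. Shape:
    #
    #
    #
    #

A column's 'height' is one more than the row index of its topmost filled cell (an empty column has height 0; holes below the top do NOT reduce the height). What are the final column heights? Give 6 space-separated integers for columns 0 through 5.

Drop 1: I rot1 at col 4 lands with bottom-row=0; cleared 0 line(s) (total 0); column heights now [0 0 0 0 4 0], max=4
Drop 2: T rot2 at col 1 lands with bottom-row=0; cleared 0 line(s) (total 0); column heights now [0 2 2 2 4 0], max=4
Drop 3: T rot0 at col 3 lands with bottom-row=4; cleared 0 line(s) (total 0); column heights now [0 2 2 5 6 5], max=6
Drop 4: I rot0 at col 1 lands with bottom-row=6; cleared 0 line(s) (total 0); column heights now [0 7 7 7 7 5], max=7
Drop 5: I rot3 at col 4 lands with bottom-row=7; cleared 0 line(s) (total 0); column heights now [0 7 7 7 11 5], max=11

Answer: 0 7 7 7 11 5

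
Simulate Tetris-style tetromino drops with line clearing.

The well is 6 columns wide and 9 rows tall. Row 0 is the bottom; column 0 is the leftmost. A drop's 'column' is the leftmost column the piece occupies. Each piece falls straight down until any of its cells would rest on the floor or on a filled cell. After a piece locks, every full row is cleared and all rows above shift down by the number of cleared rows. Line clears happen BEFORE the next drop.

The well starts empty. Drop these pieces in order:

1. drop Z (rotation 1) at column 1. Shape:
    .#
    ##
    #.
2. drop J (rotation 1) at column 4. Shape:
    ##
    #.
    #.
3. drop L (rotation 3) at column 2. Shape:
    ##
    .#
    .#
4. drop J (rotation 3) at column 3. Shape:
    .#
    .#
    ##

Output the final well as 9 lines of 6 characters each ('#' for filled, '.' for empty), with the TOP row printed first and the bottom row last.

Answer: ......
......
....#.
....#.
...##.
..##..
..####
.####.
.#..#.

Derivation:
Drop 1: Z rot1 at col 1 lands with bottom-row=0; cleared 0 line(s) (total 0); column heights now [0 2 3 0 0 0], max=3
Drop 2: J rot1 at col 4 lands with bottom-row=0; cleared 0 line(s) (total 0); column heights now [0 2 3 0 3 3], max=3
Drop 3: L rot3 at col 2 lands with bottom-row=1; cleared 0 line(s) (total 0); column heights now [0 2 4 4 3 3], max=4
Drop 4: J rot3 at col 3 lands with bottom-row=4; cleared 0 line(s) (total 0); column heights now [0 2 4 5 7 3], max=7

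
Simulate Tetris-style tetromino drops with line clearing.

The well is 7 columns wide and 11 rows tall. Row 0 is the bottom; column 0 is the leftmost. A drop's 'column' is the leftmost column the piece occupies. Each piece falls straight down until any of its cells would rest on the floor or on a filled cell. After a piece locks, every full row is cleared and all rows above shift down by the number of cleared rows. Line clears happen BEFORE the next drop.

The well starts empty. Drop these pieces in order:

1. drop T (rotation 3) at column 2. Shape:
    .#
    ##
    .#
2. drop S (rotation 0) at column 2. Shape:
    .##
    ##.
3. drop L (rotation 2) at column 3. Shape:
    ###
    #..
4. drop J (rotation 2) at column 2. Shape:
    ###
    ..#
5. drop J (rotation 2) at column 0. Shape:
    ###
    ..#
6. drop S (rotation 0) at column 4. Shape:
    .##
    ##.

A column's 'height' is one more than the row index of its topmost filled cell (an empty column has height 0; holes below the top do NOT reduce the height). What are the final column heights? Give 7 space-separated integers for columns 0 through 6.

Drop 1: T rot3 at col 2 lands with bottom-row=0; cleared 0 line(s) (total 0); column heights now [0 0 2 3 0 0 0], max=3
Drop 2: S rot0 at col 2 lands with bottom-row=3; cleared 0 line(s) (total 0); column heights now [0 0 4 5 5 0 0], max=5
Drop 3: L rot2 at col 3 lands with bottom-row=5; cleared 0 line(s) (total 0); column heights now [0 0 4 7 7 7 0], max=7
Drop 4: J rot2 at col 2 lands with bottom-row=7; cleared 0 line(s) (total 0); column heights now [0 0 9 9 9 7 0], max=9
Drop 5: J rot2 at col 0 lands with bottom-row=9; cleared 0 line(s) (total 0); column heights now [11 11 11 9 9 7 0], max=11
Drop 6: S rot0 at col 4 lands with bottom-row=9; cleared 0 line(s) (total 0); column heights now [11 11 11 9 10 11 11], max=11

Answer: 11 11 11 9 10 11 11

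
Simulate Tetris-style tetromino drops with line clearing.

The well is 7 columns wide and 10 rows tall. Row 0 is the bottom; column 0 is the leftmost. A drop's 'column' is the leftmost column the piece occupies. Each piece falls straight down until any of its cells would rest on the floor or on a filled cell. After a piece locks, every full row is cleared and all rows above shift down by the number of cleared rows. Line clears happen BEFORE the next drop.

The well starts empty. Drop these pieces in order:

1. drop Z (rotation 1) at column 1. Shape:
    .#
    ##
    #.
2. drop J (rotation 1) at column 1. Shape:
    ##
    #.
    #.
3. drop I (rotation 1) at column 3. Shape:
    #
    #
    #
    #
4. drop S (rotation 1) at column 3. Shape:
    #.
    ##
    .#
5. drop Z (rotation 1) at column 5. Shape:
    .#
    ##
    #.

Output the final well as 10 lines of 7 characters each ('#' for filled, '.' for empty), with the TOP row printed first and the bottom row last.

Drop 1: Z rot1 at col 1 lands with bottom-row=0; cleared 0 line(s) (total 0); column heights now [0 2 3 0 0 0 0], max=3
Drop 2: J rot1 at col 1 lands with bottom-row=2; cleared 0 line(s) (total 0); column heights now [0 5 5 0 0 0 0], max=5
Drop 3: I rot1 at col 3 lands with bottom-row=0; cleared 0 line(s) (total 0); column heights now [0 5 5 4 0 0 0], max=5
Drop 4: S rot1 at col 3 lands with bottom-row=3; cleared 0 line(s) (total 0); column heights now [0 5 5 6 5 0 0], max=6
Drop 5: Z rot1 at col 5 lands with bottom-row=0; cleared 0 line(s) (total 0); column heights now [0 5 5 6 5 2 3], max=6

Answer: .......
.......
.......
.......
...#...
.####..
.#.##..
.###..#
.###.##
.#.#.#.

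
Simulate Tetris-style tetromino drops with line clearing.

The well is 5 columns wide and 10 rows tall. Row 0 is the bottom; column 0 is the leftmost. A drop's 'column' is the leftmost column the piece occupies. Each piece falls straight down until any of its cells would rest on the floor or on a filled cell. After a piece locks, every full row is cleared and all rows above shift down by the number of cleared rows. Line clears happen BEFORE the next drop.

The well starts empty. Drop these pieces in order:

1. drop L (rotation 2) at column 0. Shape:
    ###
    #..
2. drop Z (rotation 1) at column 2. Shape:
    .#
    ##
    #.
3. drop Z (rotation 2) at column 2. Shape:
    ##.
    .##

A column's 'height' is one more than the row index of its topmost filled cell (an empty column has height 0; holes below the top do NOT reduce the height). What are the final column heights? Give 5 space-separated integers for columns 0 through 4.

Answer: 2 2 7 7 6

Derivation:
Drop 1: L rot2 at col 0 lands with bottom-row=0; cleared 0 line(s) (total 0); column heights now [2 2 2 0 0], max=2
Drop 2: Z rot1 at col 2 lands with bottom-row=2; cleared 0 line(s) (total 0); column heights now [2 2 4 5 0], max=5
Drop 3: Z rot2 at col 2 lands with bottom-row=5; cleared 0 line(s) (total 0); column heights now [2 2 7 7 6], max=7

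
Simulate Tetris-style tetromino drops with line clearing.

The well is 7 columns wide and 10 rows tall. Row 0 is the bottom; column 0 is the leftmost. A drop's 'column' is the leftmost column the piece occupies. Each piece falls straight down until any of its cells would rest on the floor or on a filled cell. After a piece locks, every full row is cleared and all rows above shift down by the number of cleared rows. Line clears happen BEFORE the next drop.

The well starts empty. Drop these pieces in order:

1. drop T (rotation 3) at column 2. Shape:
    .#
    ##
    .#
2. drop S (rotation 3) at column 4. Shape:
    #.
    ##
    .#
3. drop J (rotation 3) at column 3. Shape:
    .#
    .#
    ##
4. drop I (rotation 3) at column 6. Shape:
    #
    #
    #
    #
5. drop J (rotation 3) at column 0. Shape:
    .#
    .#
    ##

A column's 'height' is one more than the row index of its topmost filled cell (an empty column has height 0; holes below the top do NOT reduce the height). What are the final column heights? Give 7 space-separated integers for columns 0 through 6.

Answer: 1 3 2 4 6 2 4

Derivation:
Drop 1: T rot3 at col 2 lands with bottom-row=0; cleared 0 line(s) (total 0); column heights now [0 0 2 3 0 0 0], max=3
Drop 2: S rot3 at col 4 lands with bottom-row=0; cleared 0 line(s) (total 0); column heights now [0 0 2 3 3 2 0], max=3
Drop 3: J rot3 at col 3 lands with bottom-row=3; cleared 0 line(s) (total 0); column heights now [0 0 2 4 6 2 0], max=6
Drop 4: I rot3 at col 6 lands with bottom-row=0; cleared 0 line(s) (total 0); column heights now [0 0 2 4 6 2 4], max=6
Drop 5: J rot3 at col 0 lands with bottom-row=0; cleared 0 line(s) (total 0); column heights now [1 3 2 4 6 2 4], max=6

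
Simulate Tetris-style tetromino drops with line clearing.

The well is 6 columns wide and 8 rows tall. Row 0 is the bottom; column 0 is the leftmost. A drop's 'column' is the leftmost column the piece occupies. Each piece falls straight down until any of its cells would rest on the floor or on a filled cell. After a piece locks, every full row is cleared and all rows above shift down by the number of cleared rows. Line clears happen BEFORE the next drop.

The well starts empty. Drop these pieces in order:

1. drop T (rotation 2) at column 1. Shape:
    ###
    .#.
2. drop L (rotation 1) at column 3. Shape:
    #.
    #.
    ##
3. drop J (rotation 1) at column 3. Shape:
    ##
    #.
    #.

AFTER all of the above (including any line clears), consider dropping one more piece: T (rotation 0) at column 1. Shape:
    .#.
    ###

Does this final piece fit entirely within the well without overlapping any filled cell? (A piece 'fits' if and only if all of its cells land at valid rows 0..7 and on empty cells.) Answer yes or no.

Drop 1: T rot2 at col 1 lands with bottom-row=0; cleared 0 line(s) (total 0); column heights now [0 2 2 2 0 0], max=2
Drop 2: L rot1 at col 3 lands with bottom-row=2; cleared 0 line(s) (total 0); column heights now [0 2 2 5 3 0], max=5
Drop 3: J rot1 at col 3 lands with bottom-row=5; cleared 0 line(s) (total 0); column heights now [0 2 2 8 8 0], max=8
Test piece T rot0 at col 1 (width 3): heights before test = [0 2 2 8 8 0]; fits = False

Answer: no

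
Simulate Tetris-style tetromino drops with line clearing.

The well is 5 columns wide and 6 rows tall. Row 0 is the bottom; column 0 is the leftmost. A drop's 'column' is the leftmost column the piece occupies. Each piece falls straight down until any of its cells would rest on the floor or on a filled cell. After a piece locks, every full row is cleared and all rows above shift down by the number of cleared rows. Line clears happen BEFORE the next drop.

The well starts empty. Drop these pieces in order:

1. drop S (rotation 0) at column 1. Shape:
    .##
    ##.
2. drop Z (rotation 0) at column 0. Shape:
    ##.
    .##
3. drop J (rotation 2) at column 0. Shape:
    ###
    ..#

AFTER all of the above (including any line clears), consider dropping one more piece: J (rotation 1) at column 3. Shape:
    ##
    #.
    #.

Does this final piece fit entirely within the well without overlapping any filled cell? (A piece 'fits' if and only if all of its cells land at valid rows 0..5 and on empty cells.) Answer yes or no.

Answer: yes

Derivation:
Drop 1: S rot0 at col 1 lands with bottom-row=0; cleared 0 line(s) (total 0); column heights now [0 1 2 2 0], max=2
Drop 2: Z rot0 at col 0 lands with bottom-row=2; cleared 0 line(s) (total 0); column heights now [4 4 3 2 0], max=4
Drop 3: J rot2 at col 0 lands with bottom-row=3; cleared 0 line(s) (total 0); column heights now [5 5 5 2 0], max=5
Test piece J rot1 at col 3 (width 2): heights before test = [5 5 5 2 0]; fits = True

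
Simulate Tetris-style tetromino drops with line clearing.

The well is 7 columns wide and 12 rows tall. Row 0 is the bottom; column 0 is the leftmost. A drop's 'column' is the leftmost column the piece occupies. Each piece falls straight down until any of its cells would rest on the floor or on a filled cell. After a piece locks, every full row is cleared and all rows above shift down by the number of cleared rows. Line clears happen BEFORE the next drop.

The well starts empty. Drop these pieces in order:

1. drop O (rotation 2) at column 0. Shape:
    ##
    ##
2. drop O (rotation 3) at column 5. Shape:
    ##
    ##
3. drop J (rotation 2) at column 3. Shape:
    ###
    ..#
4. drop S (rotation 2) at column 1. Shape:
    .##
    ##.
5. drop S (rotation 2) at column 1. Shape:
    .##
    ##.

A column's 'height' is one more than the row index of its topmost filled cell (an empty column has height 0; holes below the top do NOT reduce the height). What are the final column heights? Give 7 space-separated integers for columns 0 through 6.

Answer: 2 6 7 7 4 4 2

Derivation:
Drop 1: O rot2 at col 0 lands with bottom-row=0; cleared 0 line(s) (total 0); column heights now [2 2 0 0 0 0 0], max=2
Drop 2: O rot3 at col 5 lands with bottom-row=0; cleared 0 line(s) (total 0); column heights now [2 2 0 0 0 2 2], max=2
Drop 3: J rot2 at col 3 lands with bottom-row=2; cleared 0 line(s) (total 0); column heights now [2 2 0 4 4 4 2], max=4
Drop 4: S rot2 at col 1 lands with bottom-row=3; cleared 0 line(s) (total 0); column heights now [2 4 5 5 4 4 2], max=5
Drop 5: S rot2 at col 1 lands with bottom-row=5; cleared 0 line(s) (total 0); column heights now [2 6 7 7 4 4 2], max=7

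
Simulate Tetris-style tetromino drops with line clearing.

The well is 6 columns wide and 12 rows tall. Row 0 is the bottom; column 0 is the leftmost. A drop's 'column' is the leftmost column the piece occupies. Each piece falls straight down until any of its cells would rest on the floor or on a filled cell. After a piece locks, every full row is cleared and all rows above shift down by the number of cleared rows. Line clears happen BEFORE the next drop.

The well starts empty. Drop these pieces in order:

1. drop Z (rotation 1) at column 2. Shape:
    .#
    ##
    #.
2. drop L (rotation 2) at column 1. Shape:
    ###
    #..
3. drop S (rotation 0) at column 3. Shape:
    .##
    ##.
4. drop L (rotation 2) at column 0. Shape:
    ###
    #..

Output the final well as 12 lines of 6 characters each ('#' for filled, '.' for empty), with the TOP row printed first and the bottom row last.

Answer: ......
......
......
......
......
......
....##
#####.
####..
.#.#..
..##..
..#...

Derivation:
Drop 1: Z rot1 at col 2 lands with bottom-row=0; cleared 0 line(s) (total 0); column heights now [0 0 2 3 0 0], max=3
Drop 2: L rot2 at col 1 lands with bottom-row=2; cleared 0 line(s) (total 0); column heights now [0 4 4 4 0 0], max=4
Drop 3: S rot0 at col 3 lands with bottom-row=4; cleared 0 line(s) (total 0); column heights now [0 4 4 5 6 6], max=6
Drop 4: L rot2 at col 0 lands with bottom-row=3; cleared 0 line(s) (total 0); column heights now [5 5 5 5 6 6], max=6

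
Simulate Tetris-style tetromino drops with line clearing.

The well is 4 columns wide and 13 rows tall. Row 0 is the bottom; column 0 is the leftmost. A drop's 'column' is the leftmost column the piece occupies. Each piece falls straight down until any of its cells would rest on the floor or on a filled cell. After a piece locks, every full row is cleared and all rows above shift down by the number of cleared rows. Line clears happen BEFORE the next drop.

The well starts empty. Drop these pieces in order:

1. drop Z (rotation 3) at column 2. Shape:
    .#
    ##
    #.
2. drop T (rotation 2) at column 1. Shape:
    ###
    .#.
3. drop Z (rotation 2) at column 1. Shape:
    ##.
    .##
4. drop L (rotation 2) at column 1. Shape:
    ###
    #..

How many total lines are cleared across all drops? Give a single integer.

Drop 1: Z rot3 at col 2 lands with bottom-row=0; cleared 0 line(s) (total 0); column heights now [0 0 2 3], max=3
Drop 2: T rot2 at col 1 lands with bottom-row=2; cleared 0 line(s) (total 0); column heights now [0 4 4 4], max=4
Drop 3: Z rot2 at col 1 lands with bottom-row=4; cleared 0 line(s) (total 0); column heights now [0 6 6 5], max=6
Drop 4: L rot2 at col 1 lands with bottom-row=6; cleared 0 line(s) (total 0); column heights now [0 8 8 8], max=8

Answer: 0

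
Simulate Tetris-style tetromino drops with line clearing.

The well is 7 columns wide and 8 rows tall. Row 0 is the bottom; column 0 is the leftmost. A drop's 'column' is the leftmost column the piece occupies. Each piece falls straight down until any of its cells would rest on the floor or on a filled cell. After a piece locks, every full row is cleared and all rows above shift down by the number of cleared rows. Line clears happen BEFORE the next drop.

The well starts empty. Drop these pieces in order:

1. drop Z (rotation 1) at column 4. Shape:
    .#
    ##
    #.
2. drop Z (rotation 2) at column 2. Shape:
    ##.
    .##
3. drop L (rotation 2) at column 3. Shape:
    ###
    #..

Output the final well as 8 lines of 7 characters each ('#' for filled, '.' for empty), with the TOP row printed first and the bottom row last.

Drop 1: Z rot1 at col 4 lands with bottom-row=0; cleared 0 line(s) (total 0); column heights now [0 0 0 0 2 3 0], max=3
Drop 2: Z rot2 at col 2 lands with bottom-row=2; cleared 0 line(s) (total 0); column heights now [0 0 4 4 3 3 0], max=4
Drop 3: L rot2 at col 3 lands with bottom-row=4; cleared 0 line(s) (total 0); column heights now [0 0 4 6 6 6 0], max=6

Answer: .......
.......
...###.
...#...
..##...
...###.
....##.
....#..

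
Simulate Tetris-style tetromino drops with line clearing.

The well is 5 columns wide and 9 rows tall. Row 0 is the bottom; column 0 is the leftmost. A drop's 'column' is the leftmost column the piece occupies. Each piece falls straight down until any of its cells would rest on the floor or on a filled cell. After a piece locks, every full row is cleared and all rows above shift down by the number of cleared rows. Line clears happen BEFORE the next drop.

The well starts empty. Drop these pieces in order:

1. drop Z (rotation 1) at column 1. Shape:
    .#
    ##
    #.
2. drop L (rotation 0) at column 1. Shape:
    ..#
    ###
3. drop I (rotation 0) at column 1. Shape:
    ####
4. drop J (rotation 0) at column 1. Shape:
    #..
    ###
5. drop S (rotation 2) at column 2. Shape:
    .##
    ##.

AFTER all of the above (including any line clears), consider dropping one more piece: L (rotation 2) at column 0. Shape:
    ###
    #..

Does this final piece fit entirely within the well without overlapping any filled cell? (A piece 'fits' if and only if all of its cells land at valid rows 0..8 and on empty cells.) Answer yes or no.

Drop 1: Z rot1 at col 1 lands with bottom-row=0; cleared 0 line(s) (total 0); column heights now [0 2 3 0 0], max=3
Drop 2: L rot0 at col 1 lands with bottom-row=3; cleared 0 line(s) (total 0); column heights now [0 4 4 5 0], max=5
Drop 3: I rot0 at col 1 lands with bottom-row=5; cleared 0 line(s) (total 0); column heights now [0 6 6 6 6], max=6
Drop 4: J rot0 at col 1 lands with bottom-row=6; cleared 0 line(s) (total 0); column heights now [0 8 7 7 6], max=8
Drop 5: S rot2 at col 2 lands with bottom-row=7; cleared 0 line(s) (total 0); column heights now [0 8 8 9 9], max=9
Test piece L rot2 at col 0 (width 3): heights before test = [0 8 8 9 9]; fits = True

Answer: yes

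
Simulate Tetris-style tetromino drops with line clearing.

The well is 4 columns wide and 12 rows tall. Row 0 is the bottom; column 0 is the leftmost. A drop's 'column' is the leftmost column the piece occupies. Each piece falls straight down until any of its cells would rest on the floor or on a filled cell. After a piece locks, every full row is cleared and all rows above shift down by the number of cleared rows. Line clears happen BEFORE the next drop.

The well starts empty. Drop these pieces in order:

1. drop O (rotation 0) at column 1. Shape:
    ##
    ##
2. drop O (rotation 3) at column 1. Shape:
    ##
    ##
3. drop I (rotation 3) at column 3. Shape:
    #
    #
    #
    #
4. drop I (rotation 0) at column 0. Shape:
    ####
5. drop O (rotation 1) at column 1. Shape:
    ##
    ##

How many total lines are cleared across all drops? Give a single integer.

Drop 1: O rot0 at col 1 lands with bottom-row=0; cleared 0 line(s) (total 0); column heights now [0 2 2 0], max=2
Drop 2: O rot3 at col 1 lands with bottom-row=2; cleared 0 line(s) (total 0); column heights now [0 4 4 0], max=4
Drop 3: I rot3 at col 3 lands with bottom-row=0; cleared 0 line(s) (total 0); column heights now [0 4 4 4], max=4
Drop 4: I rot0 at col 0 lands with bottom-row=4; cleared 1 line(s) (total 1); column heights now [0 4 4 4], max=4
Drop 5: O rot1 at col 1 lands with bottom-row=4; cleared 0 line(s) (total 1); column heights now [0 6 6 4], max=6

Answer: 1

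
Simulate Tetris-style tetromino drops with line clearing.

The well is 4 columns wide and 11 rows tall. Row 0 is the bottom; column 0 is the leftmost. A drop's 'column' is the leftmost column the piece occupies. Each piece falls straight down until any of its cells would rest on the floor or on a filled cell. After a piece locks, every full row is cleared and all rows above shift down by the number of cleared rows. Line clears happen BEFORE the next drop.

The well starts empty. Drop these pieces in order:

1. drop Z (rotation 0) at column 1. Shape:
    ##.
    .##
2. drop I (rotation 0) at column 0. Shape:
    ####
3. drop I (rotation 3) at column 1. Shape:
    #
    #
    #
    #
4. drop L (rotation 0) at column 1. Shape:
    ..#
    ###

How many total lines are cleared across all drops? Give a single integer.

Drop 1: Z rot0 at col 1 lands with bottom-row=0; cleared 0 line(s) (total 0); column heights now [0 2 2 1], max=2
Drop 2: I rot0 at col 0 lands with bottom-row=2; cleared 1 line(s) (total 1); column heights now [0 2 2 1], max=2
Drop 3: I rot3 at col 1 lands with bottom-row=2; cleared 0 line(s) (total 1); column heights now [0 6 2 1], max=6
Drop 4: L rot0 at col 1 lands with bottom-row=6; cleared 0 line(s) (total 1); column heights now [0 7 7 8], max=8

Answer: 1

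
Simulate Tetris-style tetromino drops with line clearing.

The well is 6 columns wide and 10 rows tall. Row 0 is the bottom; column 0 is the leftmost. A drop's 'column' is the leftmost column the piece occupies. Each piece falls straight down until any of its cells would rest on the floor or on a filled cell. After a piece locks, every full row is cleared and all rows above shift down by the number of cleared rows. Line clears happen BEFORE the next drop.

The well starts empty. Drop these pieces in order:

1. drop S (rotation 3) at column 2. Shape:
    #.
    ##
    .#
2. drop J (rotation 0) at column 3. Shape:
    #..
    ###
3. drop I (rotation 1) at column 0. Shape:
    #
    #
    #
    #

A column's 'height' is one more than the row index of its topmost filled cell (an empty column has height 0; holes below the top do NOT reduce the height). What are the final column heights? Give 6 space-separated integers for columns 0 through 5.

Answer: 4 0 3 4 3 3

Derivation:
Drop 1: S rot3 at col 2 lands with bottom-row=0; cleared 0 line(s) (total 0); column heights now [0 0 3 2 0 0], max=3
Drop 2: J rot0 at col 3 lands with bottom-row=2; cleared 0 line(s) (total 0); column heights now [0 0 3 4 3 3], max=4
Drop 3: I rot1 at col 0 lands with bottom-row=0; cleared 0 line(s) (total 0); column heights now [4 0 3 4 3 3], max=4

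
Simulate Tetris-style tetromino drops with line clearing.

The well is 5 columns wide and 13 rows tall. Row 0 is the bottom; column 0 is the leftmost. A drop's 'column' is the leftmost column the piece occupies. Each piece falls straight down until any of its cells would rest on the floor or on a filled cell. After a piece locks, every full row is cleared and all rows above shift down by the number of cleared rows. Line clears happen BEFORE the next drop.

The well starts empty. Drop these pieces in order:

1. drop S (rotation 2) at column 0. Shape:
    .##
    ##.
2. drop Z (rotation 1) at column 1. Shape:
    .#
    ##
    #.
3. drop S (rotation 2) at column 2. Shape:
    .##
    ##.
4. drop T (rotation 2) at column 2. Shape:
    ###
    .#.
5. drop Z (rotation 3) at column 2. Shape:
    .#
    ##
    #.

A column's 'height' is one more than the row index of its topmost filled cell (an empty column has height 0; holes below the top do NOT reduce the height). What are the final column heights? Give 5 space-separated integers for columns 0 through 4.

Answer: 1 4 11 12 9

Derivation:
Drop 1: S rot2 at col 0 lands with bottom-row=0; cleared 0 line(s) (total 0); column heights now [1 2 2 0 0], max=2
Drop 2: Z rot1 at col 1 lands with bottom-row=2; cleared 0 line(s) (total 0); column heights now [1 4 5 0 0], max=5
Drop 3: S rot2 at col 2 lands with bottom-row=5; cleared 0 line(s) (total 0); column heights now [1 4 6 7 7], max=7
Drop 4: T rot2 at col 2 lands with bottom-row=7; cleared 0 line(s) (total 0); column heights now [1 4 9 9 9], max=9
Drop 5: Z rot3 at col 2 lands with bottom-row=9; cleared 0 line(s) (total 0); column heights now [1 4 11 12 9], max=12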